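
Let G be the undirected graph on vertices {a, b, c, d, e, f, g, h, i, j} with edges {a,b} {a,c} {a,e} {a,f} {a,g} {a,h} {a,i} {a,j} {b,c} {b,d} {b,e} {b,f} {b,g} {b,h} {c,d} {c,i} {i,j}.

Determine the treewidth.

2

A width-2 tree decomposition is:
Bags: B1 = {a, b, e}  B2 = {a, b, c}  B3 = {a, b, f}  B4 = {a, b, h}  B5 = {b, c, d}  B6 = {a, c, i}  B7 = {a, i, j}  B8 = {a, b, g}
Tree: B1–B2, B1–B3, B2–B4, B2–B5, B2–B6, B6–B7, B4–B8
The largest bag has 3 vertices, giving width 2; this decomposition certifies tw(G) ≤ 2. For the lower bound, the 3 vertices {b, c, d} are pairwise adjacent, and any tree decomposition puts a clique entirely inside one bag — forcing width ≥ 2. The upper and lower bounds meet at 2, so that is the treewidth.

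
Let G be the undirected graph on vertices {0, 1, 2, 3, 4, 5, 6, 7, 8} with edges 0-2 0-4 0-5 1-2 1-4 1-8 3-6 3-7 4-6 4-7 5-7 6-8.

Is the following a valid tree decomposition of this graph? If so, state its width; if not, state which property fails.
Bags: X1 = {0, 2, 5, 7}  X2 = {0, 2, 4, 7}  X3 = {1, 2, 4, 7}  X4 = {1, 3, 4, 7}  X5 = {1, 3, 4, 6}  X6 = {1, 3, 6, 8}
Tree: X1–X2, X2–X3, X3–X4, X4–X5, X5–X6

Vertex coverage: the bags together contain {0, 1, 2, 3, 4, 5, 6, 7, 8}, the full vertex set. Edge coverage: each edge of G has both endpoints in at least one bag. Running intersection: for every vertex, the bags containing it form a connected subtree. All three properties hold, so this is a valid tree decomposition of width max|bag| − 1 = 3, and hence tw(G) ≤ 3.

Yes; width 3.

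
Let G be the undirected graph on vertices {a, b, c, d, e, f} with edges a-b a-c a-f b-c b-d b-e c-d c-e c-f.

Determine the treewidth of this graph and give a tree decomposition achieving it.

Each bag holds 3 vertices, so the decomposition has width 2, which upper-bounds the treewidth. For the lower bound, the 3 vertices {a, c, f} are pairwise adjacent, and any tree decomposition puts a clique entirely inside one bag — forcing width ≥ 2. Combining the bounds, tw(G) = 2.

Treewidth 2.
Bags: B1 = {a, c, f}  B2 = {a, b, c}  B3 = {b, c, e}  B4 = {b, c, d}
Tree: B1–B2, B2–B3, B2–B4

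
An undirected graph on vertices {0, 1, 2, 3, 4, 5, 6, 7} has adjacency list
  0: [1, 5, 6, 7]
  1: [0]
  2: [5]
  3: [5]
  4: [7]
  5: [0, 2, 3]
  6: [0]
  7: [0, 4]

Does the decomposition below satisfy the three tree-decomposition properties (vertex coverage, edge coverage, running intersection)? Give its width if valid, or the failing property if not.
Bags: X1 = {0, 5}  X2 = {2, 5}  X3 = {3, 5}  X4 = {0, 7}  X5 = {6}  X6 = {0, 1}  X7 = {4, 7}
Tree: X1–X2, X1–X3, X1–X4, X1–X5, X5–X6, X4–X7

No — edge (0,6) lies in no bag.

A tree decomposition must satisfy three properties: every vertex lies in some bag; for every edge, both endpoints lie together in some bag; and for every vertex, the bags containing it form a connected subtree. Here edge (0,6) lies in no bag, so the decomposition is invalid.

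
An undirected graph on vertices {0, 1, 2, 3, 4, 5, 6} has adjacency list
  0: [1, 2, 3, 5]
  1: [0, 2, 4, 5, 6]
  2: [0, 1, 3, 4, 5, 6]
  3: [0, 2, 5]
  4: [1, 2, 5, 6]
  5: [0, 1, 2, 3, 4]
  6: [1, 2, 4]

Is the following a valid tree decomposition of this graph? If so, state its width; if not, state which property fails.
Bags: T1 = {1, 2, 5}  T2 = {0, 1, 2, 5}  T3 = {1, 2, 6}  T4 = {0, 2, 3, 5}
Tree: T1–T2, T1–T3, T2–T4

No — vertex 4 appears in no bag.

A tree decomposition must satisfy three properties: every vertex lies in some bag; for every edge, both endpoints lie together in some bag; and for every vertex, the bags containing it form a connected subtree. Here vertex 4 appears in no bag, so the decomposition is invalid.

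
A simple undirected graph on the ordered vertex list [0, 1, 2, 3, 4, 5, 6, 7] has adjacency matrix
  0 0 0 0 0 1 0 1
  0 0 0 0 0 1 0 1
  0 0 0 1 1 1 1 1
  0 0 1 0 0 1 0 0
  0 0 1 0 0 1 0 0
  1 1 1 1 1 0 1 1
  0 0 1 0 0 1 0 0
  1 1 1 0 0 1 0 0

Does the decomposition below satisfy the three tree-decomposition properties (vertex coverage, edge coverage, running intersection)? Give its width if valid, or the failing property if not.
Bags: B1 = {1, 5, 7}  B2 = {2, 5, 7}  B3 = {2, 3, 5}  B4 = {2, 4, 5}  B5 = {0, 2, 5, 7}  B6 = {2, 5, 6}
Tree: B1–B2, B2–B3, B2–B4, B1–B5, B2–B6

A tree decomposition must satisfy three properties: every vertex lies in some bag; for every edge, both endpoints lie together in some bag; and for every vertex, the bags containing it form a connected subtree. Here bags containing vertex 2 are not connected in the tree, so the decomposition is invalid.

No — bags containing vertex 2 are not connected in the tree.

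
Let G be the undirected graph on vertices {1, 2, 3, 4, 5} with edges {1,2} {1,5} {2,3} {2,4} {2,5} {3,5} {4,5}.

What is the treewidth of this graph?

A width-2 tree decomposition is:
Bags: B1 = {1, 2, 5}  B2 = {2, 4, 5}  B3 = {2, 3, 5}
Tree: B1–B2, B2–B3
The largest bag has 3 vertices, giving width 2; this decomposition certifies tw(G) ≤ 2. For the lower bound, the 3 vertices {1, 2, 5} are pairwise adjacent, and any tree decomposition puts a clique entirely inside one bag — forcing width ≥ 2. Therefore the treewidth is 2.

2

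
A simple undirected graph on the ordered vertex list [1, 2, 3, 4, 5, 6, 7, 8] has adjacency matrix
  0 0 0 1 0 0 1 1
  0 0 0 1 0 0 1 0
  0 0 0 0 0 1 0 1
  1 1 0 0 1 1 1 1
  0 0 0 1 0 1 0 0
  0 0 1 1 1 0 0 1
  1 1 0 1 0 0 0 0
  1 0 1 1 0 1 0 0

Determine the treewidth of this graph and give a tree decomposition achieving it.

Treewidth 2.
Bags: B1 = {1, 4, 8}  B2 = {4, 6, 8}  B3 = {1, 4, 7}  B4 = {3, 6, 8}  B5 = {4, 5, 6}  B6 = {2, 4, 7}
Tree: B1–B2, B1–B3, B2–B4, B2–B5, B3–B6

The largest bag has 3 vertices, giving width 2; this decomposition certifies tw(G) ≤ 2. Conversely, {3, 6, 8} is a clique of size 3, and the vertices of any clique must share a bag in every tree decomposition; so some bag has ≥ 3 vertices and tw(G) ≥ 2. The upper and lower bounds meet at 2, so that is the treewidth.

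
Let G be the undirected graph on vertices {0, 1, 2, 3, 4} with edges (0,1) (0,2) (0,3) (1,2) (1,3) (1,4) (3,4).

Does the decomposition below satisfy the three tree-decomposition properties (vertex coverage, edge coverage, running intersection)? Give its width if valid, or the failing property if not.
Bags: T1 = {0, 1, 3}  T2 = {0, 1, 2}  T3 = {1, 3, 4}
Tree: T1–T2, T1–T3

Yes; width 2.

Checking the three conditions: (i) the bags cover all of {0, 1, 2, 3, 4}; (ii) for each edge, some bag contains both endpoints; (iii) the bags containing any fixed vertex form a subtree. All hold, so the decomposition is valid with width 3 − 1 = 2.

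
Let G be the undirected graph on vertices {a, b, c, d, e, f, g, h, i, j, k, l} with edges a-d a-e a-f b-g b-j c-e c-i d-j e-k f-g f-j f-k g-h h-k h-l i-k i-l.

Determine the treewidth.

3

A width-3 tree decomposition is:
Bags: B1 = {c, e, i, l}  B2 = {e, i, k, l}  B3 = {e, h, k, l}  B4 = {a, e, h, k}  B5 = {a, f, h, k}  B6 = {a, f, g, h}  B7 = {a, d, f, g}  B8 = {d, f, g, j}  B9 = {b, d, g, j}
Tree: B1–B2, B2–B3, B3–B4, B4–B5, B5–B6, B6–B7, B7–B8, B8–B9
Each bag holds 4 vertices, so the decomposition has width 3, which upper-bounds the treewidth. For the lower bound: the 4 vertex sets {c,i,l}, {e}, {k}, {a,f,g,h} are disjoint, each induces a connected subgraph, and every pair is joined by at least one edge of G. Contracting each set to a single vertex therefore yields K_{4} as a minor, and since treewidth is minor-monotone, tw(G) ≥ tw(K_{4}) = 3. Therefore the treewidth is 3.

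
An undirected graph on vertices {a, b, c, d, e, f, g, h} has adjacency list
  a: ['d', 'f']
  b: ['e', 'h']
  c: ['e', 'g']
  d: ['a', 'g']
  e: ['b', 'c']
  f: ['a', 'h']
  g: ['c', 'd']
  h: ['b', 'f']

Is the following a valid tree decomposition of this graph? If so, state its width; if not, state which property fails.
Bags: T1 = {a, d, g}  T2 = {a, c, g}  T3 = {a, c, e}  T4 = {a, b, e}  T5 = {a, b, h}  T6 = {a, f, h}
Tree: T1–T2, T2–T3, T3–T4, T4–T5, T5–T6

Vertex coverage: the bags together contain {a, b, c, d, e, f, g, h}, the full vertex set. Edge coverage: each edge of G has both endpoints in at least one bag. Running intersection: for every vertex, the bags containing it form a connected subtree. All three properties hold, so this is a valid tree decomposition of width max|bag| − 1 = 2, and hence tw(G) ≤ 2.

Yes; width 2.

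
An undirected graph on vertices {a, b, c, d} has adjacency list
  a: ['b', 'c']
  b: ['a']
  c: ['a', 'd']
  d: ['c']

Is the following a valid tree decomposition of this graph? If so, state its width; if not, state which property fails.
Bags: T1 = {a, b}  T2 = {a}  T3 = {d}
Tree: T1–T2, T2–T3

No — vertex c appears in no bag.

A tree decomposition must satisfy three properties: every vertex lies in some bag; for every edge, both endpoints lie together in some bag; and for every vertex, the bags containing it form a connected subtree. Here vertex c appears in no bag, so the decomposition is invalid.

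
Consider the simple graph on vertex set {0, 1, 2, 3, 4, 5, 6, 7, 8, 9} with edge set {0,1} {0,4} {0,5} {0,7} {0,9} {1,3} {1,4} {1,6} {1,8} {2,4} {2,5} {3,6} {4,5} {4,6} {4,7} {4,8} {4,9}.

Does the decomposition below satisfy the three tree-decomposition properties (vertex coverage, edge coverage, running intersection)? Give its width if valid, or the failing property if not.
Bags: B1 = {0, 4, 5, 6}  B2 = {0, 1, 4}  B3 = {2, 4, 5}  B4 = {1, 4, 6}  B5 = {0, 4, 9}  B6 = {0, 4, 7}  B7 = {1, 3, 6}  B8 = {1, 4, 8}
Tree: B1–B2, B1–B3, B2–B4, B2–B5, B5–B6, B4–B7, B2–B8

A tree decomposition must satisfy three properties: every vertex lies in some bag; for every edge, both endpoints lie together in some bag; and for every vertex, the bags containing it form a connected subtree. Here bags containing vertex 6 are not connected in the tree, so the decomposition is invalid.

No — bags containing vertex 6 are not connected in the tree.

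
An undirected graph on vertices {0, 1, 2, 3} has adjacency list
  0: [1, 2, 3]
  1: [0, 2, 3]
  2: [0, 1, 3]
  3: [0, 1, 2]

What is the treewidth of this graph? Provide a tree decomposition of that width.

Treewidth 3.
Bags: B1 = {0, 1, 2, 3}
Tree: (single bag)

With just one bag of size 4, the width is 4 − 1 = 3, so tw(G) ≤ 3. On the other hand G contains the 4-clique {0, 1, 2, 3}. A clique must lie in a single bag of any decomposition, so no decomposition can have width below 3. Hence tw(G) = 3 exactly.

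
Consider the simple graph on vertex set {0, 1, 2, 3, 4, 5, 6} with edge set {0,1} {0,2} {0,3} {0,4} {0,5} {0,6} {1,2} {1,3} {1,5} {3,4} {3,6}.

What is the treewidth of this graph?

A width-2 tree decomposition is:
Bags: B1 = {0, 1, 3}  B2 = {0, 1, 2}  B3 = {0, 1, 5}  B4 = {0, 3, 4}  B5 = {0, 3, 6}
Tree: B1–B2, B2–B3, B1–B4, B4–B5
Each bag holds 3 vertices, so the decomposition has width 2, which upper-bounds the treewidth. On the other hand G contains the 3-clique {0, 1, 2}. A clique must lie in a single bag of any decomposition, so no decomposition can have width below 2. Hence tw(G) = 2 exactly.

2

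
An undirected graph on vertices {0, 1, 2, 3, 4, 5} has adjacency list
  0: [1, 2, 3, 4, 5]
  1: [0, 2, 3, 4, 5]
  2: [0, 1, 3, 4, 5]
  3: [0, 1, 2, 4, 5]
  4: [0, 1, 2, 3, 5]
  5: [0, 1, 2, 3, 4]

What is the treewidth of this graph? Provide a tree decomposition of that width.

Treewidth 5.
One such decomposition:
Bags: B1 = {0, 1, 2, 3, 4, 5}
Tree: (single bag)

With just one bag of size 6, the width is 6 − 1 = 5, so tw(G) ≤ 5. Conversely, {0, 1, 2, 3, 4, 5} is a clique of size 6, and the vertices of any clique must share a bag in every tree decomposition; so some bag has ≥ 6 vertices and tw(G) ≥ 5. Combining the bounds, tw(G) = 5.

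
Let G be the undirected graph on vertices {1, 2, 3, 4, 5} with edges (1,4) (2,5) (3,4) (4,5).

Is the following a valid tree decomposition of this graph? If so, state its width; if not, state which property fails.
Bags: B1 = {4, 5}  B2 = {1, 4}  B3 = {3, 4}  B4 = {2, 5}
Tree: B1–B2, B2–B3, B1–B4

Vertex coverage: the bags together contain {1, 2, 3, 4, 5}, the full vertex set. Edge coverage: each edge of G has both endpoints in at least one bag. Running intersection: for every vertex, the bags containing it form a connected subtree. All three properties hold, so this is a valid tree decomposition of width max|bag| − 1 = 1, and hence tw(G) ≤ 1.

Yes; width 1.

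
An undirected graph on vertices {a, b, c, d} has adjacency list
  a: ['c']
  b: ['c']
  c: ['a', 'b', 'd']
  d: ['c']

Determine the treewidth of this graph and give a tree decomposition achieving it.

Treewidth 1.
One such decomposition:
Bags: B1 = {a, c}  B2 = {b, c}  B3 = {c, d}
Tree: B1–B2, B1–B3

The largest bag has 2 vertices, giving width 1; this decomposition certifies tw(G) ≤ 1. Since G has at least one edge (e.g. c–a), it is not an edgeless graph, so tw(G) ≥ 1. Combining the bounds, tw(G) = 1.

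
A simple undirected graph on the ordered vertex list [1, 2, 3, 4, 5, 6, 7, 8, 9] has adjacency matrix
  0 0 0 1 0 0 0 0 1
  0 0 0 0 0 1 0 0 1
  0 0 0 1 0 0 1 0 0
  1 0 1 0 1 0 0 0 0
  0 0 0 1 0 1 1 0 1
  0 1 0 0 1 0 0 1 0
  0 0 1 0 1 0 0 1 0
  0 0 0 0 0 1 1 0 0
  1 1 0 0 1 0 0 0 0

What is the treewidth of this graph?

3

A width-3 tree decomposition is:
Bags: B1 = {3, 4, 7, 8}  B2 = {4, 5, 7, 8}  B3 = {4, 5, 6, 8}  B4 = {1, 4, 5, 6}  B5 = {1, 5, 6, 9}  B6 = {1, 2, 6, 9}
Tree: B1–B2, B2–B3, B3–B4, B4–B5, B5–B6
Every bag has size at most 4, so the width is 4 − 1 = 3 and tw(G) ≤ 3. For the lower bound: the 4 vertex sets {3,7,8}, {4}, {5}, {1,2,6,9} are disjoint, each induces a connected subgraph, and every pair is joined by at least one edge of G. Contracting each set to a single vertex therefore yields K_{4} as a minor, and since treewidth is minor-monotone, tw(G) ≥ tw(K_{4}) = 3. Combining the bounds, tw(G) = 3.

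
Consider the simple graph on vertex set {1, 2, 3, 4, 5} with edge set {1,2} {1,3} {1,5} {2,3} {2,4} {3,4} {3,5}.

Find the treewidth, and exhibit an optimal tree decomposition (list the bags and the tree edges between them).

Treewidth 2.
One optimal decomposition is:
Bags: B1 = {1, 2, 3}  B2 = {1, 3, 5}  B3 = {2, 3, 4}
Tree: B1–B2, B1–B3

Every bag has size at most 3, so the width is 3 − 1 = 2 and tw(G) ≤ 2. For the lower bound, the 3 vertices {1, 2, 3} are pairwise adjacent, and any tree decomposition puts a clique entirely inside one bag — forcing width ≥ 2. Therefore the treewidth is 2.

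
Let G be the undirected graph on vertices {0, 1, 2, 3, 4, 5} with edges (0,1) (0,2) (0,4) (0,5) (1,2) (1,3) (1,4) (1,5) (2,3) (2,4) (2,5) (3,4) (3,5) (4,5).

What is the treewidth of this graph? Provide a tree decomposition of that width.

Treewidth 4.
One optimal decomposition is:
Bags: B1 = {1, 2, 3, 4, 5}  B2 = {0, 1, 2, 4, 5}
Tree: B1–B2

The largest bag has 5 vertices, giving width 4; this decomposition certifies tw(G) ≤ 4. For the lower bound, the 5 vertices {0, 1, 2, 4, 5} are pairwise adjacent, and any tree decomposition puts a clique entirely inside one bag — forcing width ≥ 4. Combining the bounds, tw(G) = 4.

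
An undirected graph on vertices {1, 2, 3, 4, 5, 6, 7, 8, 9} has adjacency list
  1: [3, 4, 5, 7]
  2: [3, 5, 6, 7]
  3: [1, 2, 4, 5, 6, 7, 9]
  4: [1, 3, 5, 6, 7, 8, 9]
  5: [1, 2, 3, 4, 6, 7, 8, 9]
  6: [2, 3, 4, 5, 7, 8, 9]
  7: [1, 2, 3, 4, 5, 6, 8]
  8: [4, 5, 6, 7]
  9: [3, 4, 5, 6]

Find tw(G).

4

A width-4 tree decomposition is:
Bags: B1 = {4, 5, 6, 7, 8}  B2 = {3, 4, 5, 6, 7}  B3 = {1, 3, 4, 5, 7}  B4 = {2, 3, 5, 6, 7}  B5 = {3, 4, 5, 6, 9}
Tree: B1–B2, B2–B3, B2–B4, B2–B5
Each bag holds 5 vertices, so the decomposition has width 4, which upper-bounds the treewidth. For the lower bound, the 5 vertices {4, 5, 6, 7, 8} are pairwise adjacent, and any tree decomposition puts a clique entirely inside one bag — forcing width ≥ 4. The upper and lower bounds meet at 4, so that is the treewidth.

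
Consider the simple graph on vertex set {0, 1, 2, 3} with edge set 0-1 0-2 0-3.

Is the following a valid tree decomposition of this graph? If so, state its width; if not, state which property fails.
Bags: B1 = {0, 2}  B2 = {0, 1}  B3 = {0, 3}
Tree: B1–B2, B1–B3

Yes; width 1.

Vertex coverage: the bags together contain {0, 1, 2, 3}, the full vertex set. Edge coverage: each edge of G has both endpoints in at least one bag. Running intersection: for every vertex, the bags containing it form a connected subtree. All three properties hold, so this is a valid tree decomposition of width max|bag| − 1 = 1, and hence tw(G) ≤ 1.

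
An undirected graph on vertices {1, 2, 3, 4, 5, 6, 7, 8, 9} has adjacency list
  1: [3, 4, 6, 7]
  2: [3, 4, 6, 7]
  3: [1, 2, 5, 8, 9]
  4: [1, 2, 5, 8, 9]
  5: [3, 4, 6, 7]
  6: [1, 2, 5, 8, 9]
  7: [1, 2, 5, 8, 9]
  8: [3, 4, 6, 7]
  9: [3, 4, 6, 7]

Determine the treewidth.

A width-4 tree decomposition is:
Bags: B1 = {2, 3, 4, 6, 7}  B2 = {3, 4, 6, 7, 8}  B3 = {1, 3, 4, 6, 7}  B4 = {3, 4, 5, 6, 7}  B5 = {3, 4, 6, 7, 9}
Tree: B1–B2, B2–B3, B3–B4, B4–B5
The largest bag has 5 vertices, giving width 4; this decomposition certifies tw(G) ≤ 4. For the lower bound: the 5 vertex sets {2,4}, {6,8}, {1,7}, {3}, {5} are disjoint, each induces a connected subgraph, and every pair is joined by at least one edge of G. Contracting each set to a single vertex therefore yields K_{5} as a minor, and since treewidth is minor-monotone, tw(G) ≥ tw(K_{5}) = 4. Therefore the treewidth is 4.

4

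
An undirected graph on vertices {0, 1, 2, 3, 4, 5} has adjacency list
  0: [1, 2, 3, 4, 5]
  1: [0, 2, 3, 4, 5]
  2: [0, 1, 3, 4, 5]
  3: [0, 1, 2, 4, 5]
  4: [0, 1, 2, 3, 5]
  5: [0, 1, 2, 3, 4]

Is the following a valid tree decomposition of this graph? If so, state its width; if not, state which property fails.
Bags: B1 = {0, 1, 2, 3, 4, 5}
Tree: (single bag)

Checking the three conditions: (i) the bags cover all of {0, 1, 2, 3, 4, 5}; (ii) for each edge, some bag contains both endpoints; (iii) the bags containing any fixed vertex form a subtree. All hold, so the decomposition is valid with width 6 − 1 = 5.

Yes; width 5.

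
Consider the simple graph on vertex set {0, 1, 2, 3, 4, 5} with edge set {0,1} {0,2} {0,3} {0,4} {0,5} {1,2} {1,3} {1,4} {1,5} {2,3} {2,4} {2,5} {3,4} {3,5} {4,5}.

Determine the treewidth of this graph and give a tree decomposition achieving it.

With just one bag of size 6, the width is 6 − 1 = 5, so tw(G) ≤ 5. On the other hand G contains the 6-clique {0, 1, 2, 3, 4, 5}. A clique must lie in a single bag of any decomposition, so no decomposition can have width below 5. Hence tw(G) = 5 exactly.

Treewidth 5.
One such decomposition:
Bags: B1 = {0, 1, 2, 3, 4, 5}
Tree: (single bag)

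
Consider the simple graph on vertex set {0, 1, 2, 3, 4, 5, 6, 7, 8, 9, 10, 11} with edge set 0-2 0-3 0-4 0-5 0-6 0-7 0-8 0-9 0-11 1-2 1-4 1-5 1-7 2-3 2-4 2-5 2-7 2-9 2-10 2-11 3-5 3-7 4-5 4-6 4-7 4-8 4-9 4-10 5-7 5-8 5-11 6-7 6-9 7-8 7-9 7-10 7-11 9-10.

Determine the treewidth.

4

A width-4 tree decomposition is:
Bags: B1 = {0, 2, 4, 7, 9}  B2 = {0, 2, 4, 5, 7}  B3 = {0, 4, 5, 7, 8}  B4 = {0, 2, 5, 7, 11}  B5 = {1, 2, 4, 5, 7}  B6 = {0, 2, 3, 5, 7}  B7 = {2, 4, 7, 9, 10}  B8 = {0, 4, 6, 7, 9}
Tree: B1–B2, B2–B3, B2–B4, B2–B5, B2–B6, B1–B7, B1–B8
The largest bag has 5 vertices, giving width 4; this decomposition certifies tw(G) ≤ 4. Conversely, {0, 4, 5, 7, 8} is a clique of size 5, and the vertices of any clique must share a bag in every tree decomposition; so some bag has ≥ 5 vertices and tw(G) ≥ 4. Therefore the treewidth is 4.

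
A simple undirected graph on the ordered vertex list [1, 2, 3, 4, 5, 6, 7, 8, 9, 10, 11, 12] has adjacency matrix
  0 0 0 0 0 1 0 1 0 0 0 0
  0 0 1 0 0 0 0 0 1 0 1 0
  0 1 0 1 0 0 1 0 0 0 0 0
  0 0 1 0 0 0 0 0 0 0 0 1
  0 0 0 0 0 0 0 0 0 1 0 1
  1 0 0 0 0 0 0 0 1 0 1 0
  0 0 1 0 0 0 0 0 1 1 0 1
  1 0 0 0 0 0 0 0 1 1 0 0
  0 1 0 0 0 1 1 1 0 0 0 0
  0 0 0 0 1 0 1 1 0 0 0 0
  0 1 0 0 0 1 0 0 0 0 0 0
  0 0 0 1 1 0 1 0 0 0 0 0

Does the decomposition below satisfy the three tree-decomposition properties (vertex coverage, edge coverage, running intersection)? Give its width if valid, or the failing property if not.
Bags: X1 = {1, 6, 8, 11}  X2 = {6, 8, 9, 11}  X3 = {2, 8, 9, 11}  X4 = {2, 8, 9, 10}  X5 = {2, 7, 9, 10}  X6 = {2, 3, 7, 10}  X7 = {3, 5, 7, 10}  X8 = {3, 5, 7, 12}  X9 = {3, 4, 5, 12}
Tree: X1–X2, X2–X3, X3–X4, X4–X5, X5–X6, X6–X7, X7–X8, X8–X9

Every vertex of G appears in some bag (union = {1, 2, 3, 4, 5, 6, 7, 8, 9, 10, 11, 12}); every edge is covered by a bag; and for each vertex v the set of bags containing v is connected in the bag tree. The decomposition is therefore valid. The largest bag has 4 vertices, so the width is 3.

Yes; width 3.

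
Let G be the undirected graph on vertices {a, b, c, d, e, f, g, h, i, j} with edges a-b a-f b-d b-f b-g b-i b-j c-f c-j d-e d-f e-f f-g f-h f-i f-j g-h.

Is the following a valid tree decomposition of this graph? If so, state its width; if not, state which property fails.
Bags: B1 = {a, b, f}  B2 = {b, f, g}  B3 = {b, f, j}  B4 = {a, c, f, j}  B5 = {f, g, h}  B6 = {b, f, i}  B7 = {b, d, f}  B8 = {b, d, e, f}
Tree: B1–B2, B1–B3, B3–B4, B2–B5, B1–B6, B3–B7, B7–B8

A tree decomposition must satisfy three properties: every vertex lies in some bag; for every edge, both endpoints lie together in some bag; and for every vertex, the bags containing it form a connected subtree. Here bags containing vertex a are not connected in the tree, so the decomposition is invalid.

No — bags containing vertex a are not connected in the tree.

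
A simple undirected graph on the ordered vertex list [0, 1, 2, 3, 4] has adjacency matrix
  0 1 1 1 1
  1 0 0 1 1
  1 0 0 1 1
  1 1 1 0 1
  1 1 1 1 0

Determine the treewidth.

3

A width-3 tree decomposition is:
Bags: B1 = {0, 1, 3, 4}  B2 = {0, 2, 3, 4}
Tree: B1–B2
Every bag has size at most 4, so the width is 4 − 1 = 3 and tw(G) ≤ 3. For the lower bound, the 4 vertices {0, 1, 3, 4} are pairwise adjacent, and any tree decomposition puts a clique entirely inside one bag — forcing width ≥ 3. Hence tw(G) = 3 exactly.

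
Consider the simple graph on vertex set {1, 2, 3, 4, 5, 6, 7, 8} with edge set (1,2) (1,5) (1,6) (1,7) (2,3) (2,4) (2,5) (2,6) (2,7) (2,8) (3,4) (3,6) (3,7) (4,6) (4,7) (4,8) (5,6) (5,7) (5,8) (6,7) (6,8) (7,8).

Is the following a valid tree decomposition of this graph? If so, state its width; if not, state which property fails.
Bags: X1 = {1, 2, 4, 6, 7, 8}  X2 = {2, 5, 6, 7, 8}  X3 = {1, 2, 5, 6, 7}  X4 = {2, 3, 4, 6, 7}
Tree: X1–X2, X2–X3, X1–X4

A tree decomposition must satisfy three properties: every vertex lies in some bag; for every edge, both endpoints lie together in some bag; and for every vertex, the bags containing it form a connected subtree. Here bags containing vertex 1 are not connected in the tree, so the decomposition is invalid.

No — bags containing vertex 1 are not connected in the tree.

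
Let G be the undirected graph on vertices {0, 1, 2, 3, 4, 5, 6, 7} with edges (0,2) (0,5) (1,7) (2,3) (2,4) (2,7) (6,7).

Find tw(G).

A width-1 tree decomposition is:
Bags: B1 = {2, 7}  B2 = {2, 4}  B3 = {0, 2}  B4 = {2, 3}  B5 = {0, 5}  B6 = {6, 7}  B7 = {1, 7}
Tree: B1–B2, B2–B3, B2–B4, B3–B5, B1–B6, B6–B7
Each bag holds 2 vertices, so the decomposition has width 1, which upper-bounds the treewidth. G has an edge, so its treewidth is at least 1. The upper and lower bounds meet at 1, so that is the treewidth.

1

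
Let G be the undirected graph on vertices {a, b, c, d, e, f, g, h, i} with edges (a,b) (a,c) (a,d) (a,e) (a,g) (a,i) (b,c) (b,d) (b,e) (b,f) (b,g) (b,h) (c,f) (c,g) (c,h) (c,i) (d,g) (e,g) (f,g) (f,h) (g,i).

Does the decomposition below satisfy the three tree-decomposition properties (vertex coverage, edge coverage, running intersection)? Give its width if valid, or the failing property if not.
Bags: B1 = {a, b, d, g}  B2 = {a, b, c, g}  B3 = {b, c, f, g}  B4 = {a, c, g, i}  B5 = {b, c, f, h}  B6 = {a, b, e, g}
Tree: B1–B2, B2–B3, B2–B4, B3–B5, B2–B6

Vertex coverage: the bags together contain {a, b, c, d, e, f, g, h, i}, the full vertex set. Edge coverage: each edge of G has both endpoints in at least one bag. Running intersection: for every vertex, the bags containing it form a connected subtree. All three properties hold, so this is a valid tree decomposition of width max|bag| − 1 = 3, and hence tw(G) ≤ 3.

Yes; width 3.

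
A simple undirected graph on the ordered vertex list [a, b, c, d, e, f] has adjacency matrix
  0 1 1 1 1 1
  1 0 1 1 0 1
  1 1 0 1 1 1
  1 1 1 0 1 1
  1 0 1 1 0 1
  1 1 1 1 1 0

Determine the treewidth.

4

A width-4 tree decomposition is:
Bags: B1 = {a, c, d, e, f}  B2 = {a, b, c, d, f}
Tree: B1–B2
The largest bag has 5 vertices, giving width 4; this decomposition certifies tw(G) ≤ 4. For the lower bound, the 5 vertices {a, c, d, e, f} are pairwise adjacent, and any tree decomposition puts a clique entirely inside one bag — forcing width ≥ 4. Combining the bounds, tw(G) = 4.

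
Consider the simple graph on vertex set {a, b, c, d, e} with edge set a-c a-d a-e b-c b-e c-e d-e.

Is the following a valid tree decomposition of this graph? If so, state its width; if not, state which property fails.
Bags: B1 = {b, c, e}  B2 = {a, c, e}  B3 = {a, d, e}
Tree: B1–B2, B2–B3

Yes; width 2.

Checking the three conditions: (i) the bags cover all of {a, b, c, d, e}; (ii) for each edge, some bag contains both endpoints; (iii) the bags containing any fixed vertex form a subtree. All hold, so the decomposition is valid with width 3 − 1 = 2.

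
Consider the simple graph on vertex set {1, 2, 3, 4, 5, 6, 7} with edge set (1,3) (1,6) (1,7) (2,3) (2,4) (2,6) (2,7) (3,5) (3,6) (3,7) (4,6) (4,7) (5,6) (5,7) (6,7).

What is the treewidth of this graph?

A width-3 tree decomposition is:
Bags: B1 = {2, 3, 6, 7}  B2 = {3, 5, 6, 7}  B3 = {2, 4, 6, 7}  B4 = {1, 3, 6, 7}
Tree: B1–B2, B1–B3, B1–B4
Each bag holds 4 vertices, so the decomposition has width 3, which upper-bounds the treewidth. For the lower bound, the 4 vertices {1, 3, 6, 7} are pairwise adjacent, and any tree decomposition puts a clique entirely inside one bag — forcing width ≥ 3. Combining the bounds, tw(G) = 3.

3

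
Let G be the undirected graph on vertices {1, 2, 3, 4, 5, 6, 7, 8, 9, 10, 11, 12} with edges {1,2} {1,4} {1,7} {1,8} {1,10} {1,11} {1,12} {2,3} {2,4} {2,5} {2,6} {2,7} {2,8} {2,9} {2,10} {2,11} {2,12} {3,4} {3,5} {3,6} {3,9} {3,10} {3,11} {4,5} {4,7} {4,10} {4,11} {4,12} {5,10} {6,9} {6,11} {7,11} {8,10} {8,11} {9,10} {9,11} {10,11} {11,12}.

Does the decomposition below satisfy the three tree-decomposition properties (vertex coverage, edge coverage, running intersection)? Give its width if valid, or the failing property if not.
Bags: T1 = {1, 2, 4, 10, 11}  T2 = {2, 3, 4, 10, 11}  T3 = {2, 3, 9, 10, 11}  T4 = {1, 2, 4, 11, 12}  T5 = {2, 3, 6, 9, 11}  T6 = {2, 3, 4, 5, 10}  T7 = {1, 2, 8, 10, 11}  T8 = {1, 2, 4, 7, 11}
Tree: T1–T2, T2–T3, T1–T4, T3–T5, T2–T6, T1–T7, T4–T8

Yes; width 4.

Every vertex of G appears in some bag (union = {1, 2, 3, 4, 5, 6, 7, 8, 9, 10, 11, 12}); every edge is covered by a bag; and for each vertex v the set of bags containing v is connected in the bag tree. The decomposition is therefore valid. The largest bag has 5 vertices, so the width is 4.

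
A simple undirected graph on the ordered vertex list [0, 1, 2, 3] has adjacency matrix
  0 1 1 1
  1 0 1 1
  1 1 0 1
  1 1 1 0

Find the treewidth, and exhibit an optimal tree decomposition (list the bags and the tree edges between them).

A single bag containing all 4 vertices is trivially a valid decomposition of width 3. Conversely, {0, 1, 2, 3} is a clique of size 4, and the vertices of any clique must share a bag in every tree decomposition; so some bag has ≥ 4 vertices and tw(G) ≥ 3. The upper and lower bounds meet at 3, so that is the treewidth.

Treewidth 3.
One such decomposition:
Bags: B1 = {0, 1, 2, 3}
Tree: (single bag)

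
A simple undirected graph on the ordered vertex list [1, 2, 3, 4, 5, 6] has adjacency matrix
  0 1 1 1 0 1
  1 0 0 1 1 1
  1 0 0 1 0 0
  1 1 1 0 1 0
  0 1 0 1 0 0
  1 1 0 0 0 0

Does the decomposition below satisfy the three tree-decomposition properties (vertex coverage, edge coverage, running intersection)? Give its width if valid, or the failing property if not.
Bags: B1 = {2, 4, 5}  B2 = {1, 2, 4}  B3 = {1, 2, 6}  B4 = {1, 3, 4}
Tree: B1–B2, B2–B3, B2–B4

Vertex coverage: the bags together contain {1, 2, 3, 4, 5, 6}, the full vertex set. Edge coverage: each edge of G has both endpoints in at least one bag. Running intersection: for every vertex, the bags containing it form a connected subtree. All three properties hold, so this is a valid tree decomposition of width max|bag| − 1 = 2, and hence tw(G) ≤ 2.

Yes; width 2.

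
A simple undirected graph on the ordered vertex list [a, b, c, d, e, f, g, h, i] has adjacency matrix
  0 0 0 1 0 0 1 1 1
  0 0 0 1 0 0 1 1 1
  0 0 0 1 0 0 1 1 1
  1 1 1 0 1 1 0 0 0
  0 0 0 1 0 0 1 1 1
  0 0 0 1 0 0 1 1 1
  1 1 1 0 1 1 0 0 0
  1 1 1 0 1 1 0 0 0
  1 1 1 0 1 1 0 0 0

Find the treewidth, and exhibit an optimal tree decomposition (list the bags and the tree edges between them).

Every bag has size at most 5, so the width is 5 − 1 = 4 and tw(G) ≤ 4. For the lower bound: the 5 vertex sets {e,g}, {a,i}, {b,h}, {d}, {c} are disjoint, each induces a connected subgraph, and every pair is joined by at least one edge of G. Contracting each set to a single vertex therefore yields K_{5} as a minor, and since treewidth is minor-monotone, tw(G) ≥ tw(K_{5}) = 4. The upper and lower bounds meet at 4, so that is the treewidth.

Treewidth 4.
One optimal decomposition is:
Bags: B1 = {d, e, g, h, i}  B2 = {a, d, g, h, i}  B3 = {b, d, g, h, i}  B4 = {c, d, g, h, i}  B5 = {d, f, g, h, i}
Tree: B1–B2, B2–B3, B3–B4, B4–B5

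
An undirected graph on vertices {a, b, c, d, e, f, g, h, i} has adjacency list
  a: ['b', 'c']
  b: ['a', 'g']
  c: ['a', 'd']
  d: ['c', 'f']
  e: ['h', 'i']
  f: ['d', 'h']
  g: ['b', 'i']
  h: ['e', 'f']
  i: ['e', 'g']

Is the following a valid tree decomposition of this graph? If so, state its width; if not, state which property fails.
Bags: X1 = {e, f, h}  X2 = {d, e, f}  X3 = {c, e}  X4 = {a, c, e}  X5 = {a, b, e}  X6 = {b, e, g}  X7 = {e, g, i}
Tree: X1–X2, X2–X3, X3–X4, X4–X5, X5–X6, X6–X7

A tree decomposition must satisfy three properties: every vertex lies in some bag; for every edge, both endpoints lie together in some bag; and for every vertex, the bags containing it form a connected subtree. Here edge (d,c) lies in no bag, so the decomposition is invalid.

No — edge (d,c) lies in no bag.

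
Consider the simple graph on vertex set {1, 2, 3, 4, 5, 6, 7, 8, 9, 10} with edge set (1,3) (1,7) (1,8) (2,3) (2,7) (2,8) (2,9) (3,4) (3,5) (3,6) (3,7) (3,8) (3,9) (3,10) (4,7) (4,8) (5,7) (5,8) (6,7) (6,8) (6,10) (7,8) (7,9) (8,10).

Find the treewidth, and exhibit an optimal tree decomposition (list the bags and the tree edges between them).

Treewidth 3.
Bags: B1 = {3, 5, 7, 8}  B2 = {2, 3, 7, 8}  B3 = {3, 4, 7, 8}  B4 = {3, 6, 7, 8}  B5 = {3, 6, 8, 10}  B6 = {2, 3, 7, 9}  B7 = {1, 3, 7, 8}
Tree: B1–B2, B1–B3, B3–B4, B4–B5, B2–B6, B1–B7

Every bag has size at most 4, so the width is 4 − 1 = 3 and tw(G) ≤ 3. On the other hand G contains the 4-clique {3, 6, 8, 10}. A clique must lie in a single bag of any decomposition, so no decomposition can have width below 3. Combining the bounds, tw(G) = 3.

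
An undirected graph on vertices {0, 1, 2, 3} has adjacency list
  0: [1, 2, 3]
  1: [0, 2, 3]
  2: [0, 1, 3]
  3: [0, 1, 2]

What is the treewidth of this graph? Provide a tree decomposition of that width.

Treewidth 3.
One optimal decomposition is:
Bags: B1 = {0, 1, 2, 3}
Tree: (single bag)

A single bag containing all 4 vertices is trivially a valid decomposition of width 3. On the other hand G contains the 4-clique {0, 1, 2, 3}. A clique must lie in a single bag of any decomposition, so no decomposition can have width below 3. The upper and lower bounds meet at 3, so that is the treewidth.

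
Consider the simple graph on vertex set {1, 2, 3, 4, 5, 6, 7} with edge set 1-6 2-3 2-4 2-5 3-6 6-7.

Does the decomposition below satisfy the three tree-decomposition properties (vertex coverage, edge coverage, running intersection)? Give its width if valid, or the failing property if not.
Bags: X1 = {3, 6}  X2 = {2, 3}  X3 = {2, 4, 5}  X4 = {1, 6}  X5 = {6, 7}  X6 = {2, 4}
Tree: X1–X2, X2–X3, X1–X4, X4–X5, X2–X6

No — bags containing vertex 4 are not connected in the tree.

A tree decomposition must satisfy three properties: every vertex lies in some bag; for every edge, both endpoints lie together in some bag; and for every vertex, the bags containing it form a connected subtree. Here bags containing vertex 4 are not connected in the tree, so the decomposition is invalid.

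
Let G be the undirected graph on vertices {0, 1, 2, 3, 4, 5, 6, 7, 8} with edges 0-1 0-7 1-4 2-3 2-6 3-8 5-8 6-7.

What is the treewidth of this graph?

1

A width-1 tree decomposition is:
Bags: B1 = {5, 8}  B2 = {3, 8}  B3 = {2, 3}  B4 = {2, 6}  B5 = {6, 7}  B6 = {0, 7}  B7 = {0, 1}  B8 = {1, 4}
Tree: B1–B2, B2–B3, B3–B4, B4–B5, B5–B6, B6–B7, B7–B8
Each bag holds 2 vertices, so the decomposition has width 1, which upper-bounds the treewidth. Any graph with an edge has treewidth ≥ 1, and G has the edge 5–8. Therefore the treewidth is 1.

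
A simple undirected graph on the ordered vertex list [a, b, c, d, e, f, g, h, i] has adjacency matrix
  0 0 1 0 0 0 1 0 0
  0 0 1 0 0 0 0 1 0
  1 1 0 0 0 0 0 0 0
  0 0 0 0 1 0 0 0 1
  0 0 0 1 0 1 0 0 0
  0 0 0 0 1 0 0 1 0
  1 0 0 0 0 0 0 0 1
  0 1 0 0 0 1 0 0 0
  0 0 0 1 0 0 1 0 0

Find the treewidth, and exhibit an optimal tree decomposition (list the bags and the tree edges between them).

The largest bag has 3 vertices, giving width 2; this decomposition certifies tw(G) ≤ 2. For the lower bound, G contains the cycle h–f–e–d–i–g–a–c–b–h, so G is not a forest; only forests have treewidth ≤ 1, hence tw(G) ≥ 2. The upper and lower bounds meet at 2, so that is the treewidth.

Treewidth 2.
One optimal decomposition is:
Bags: B1 = {e, f, h}  B2 = {d, e, h}  B3 = {d, h, i}  B4 = {g, h, i}  B5 = {a, g, h}  B6 = {a, c, h}  B7 = {b, c, h}
Tree: B1–B2, B2–B3, B3–B4, B4–B5, B5–B6, B6–B7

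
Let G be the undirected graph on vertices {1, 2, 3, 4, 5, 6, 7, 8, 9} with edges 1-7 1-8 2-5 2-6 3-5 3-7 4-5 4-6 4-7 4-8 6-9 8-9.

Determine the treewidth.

3

A width-3 tree decomposition is:
Bags: B1 = {2, 5, 6, 9}  B2 = {4, 5, 6, 9}  B3 = {4, 5, 8, 9}  B4 = {3, 4, 5, 8}  B5 = {3, 4, 7, 8}  B6 = {1, 3, 7, 8}
Tree: B1–B2, B2–B3, B3–B4, B4–B5, B5–B6
The largest bag has 4 vertices, giving width 3; this decomposition certifies tw(G) ≤ 3. For the lower bound: the 4 vertex sets {2,6,9}, {5}, {4}, {1,3,7,8} are disjoint, each induces a connected subgraph, and every pair is joined by at least one edge of G. Contracting each set to a single vertex therefore yields K_{4} as a minor, and since treewidth is minor-monotone, tw(G) ≥ tw(K_{4}) = 3. Combining the bounds, tw(G) = 3.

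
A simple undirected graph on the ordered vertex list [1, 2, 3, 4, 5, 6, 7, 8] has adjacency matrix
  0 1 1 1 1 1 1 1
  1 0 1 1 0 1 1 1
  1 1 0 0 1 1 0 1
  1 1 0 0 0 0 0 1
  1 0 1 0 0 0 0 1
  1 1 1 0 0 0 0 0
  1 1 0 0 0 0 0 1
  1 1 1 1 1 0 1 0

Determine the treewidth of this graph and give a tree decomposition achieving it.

Treewidth 3.
One optimal decomposition is:
Bags: B1 = {1, 3, 5, 8}  B2 = {1, 2, 3, 8}  B3 = {1, 2, 7, 8}  B4 = {1, 2, 4, 8}  B5 = {1, 2, 3, 6}
Tree: B1–B2, B2–B3, B3–B4, B2–B5

The largest bag has 4 vertices, giving width 3; this decomposition certifies tw(G) ≤ 3. Conversely, {1, 2, 3, 8} is a clique of size 4, and the vertices of any clique must share a bag in every tree decomposition; so some bag has ≥ 4 vertices and tw(G) ≥ 3. Hence tw(G) = 3 exactly.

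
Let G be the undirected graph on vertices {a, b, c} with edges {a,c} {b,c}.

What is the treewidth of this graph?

1

A width-1 tree decomposition is:
Bags: B1 = {b, c}  B2 = {a, c}
Tree: B1–B2
Every bag has size at most 2, so the width is 2 − 1 = 1 and tw(G) ≤ 1. G has an edge, so its treewidth is at least 1. Therefore the treewidth is 1.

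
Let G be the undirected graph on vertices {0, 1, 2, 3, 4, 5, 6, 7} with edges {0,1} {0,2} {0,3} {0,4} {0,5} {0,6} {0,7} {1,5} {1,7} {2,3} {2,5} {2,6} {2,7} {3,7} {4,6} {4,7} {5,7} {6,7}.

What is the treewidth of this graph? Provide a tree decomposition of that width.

Every bag has size at most 4, so the width is 4 − 1 = 3 and tw(G) ≤ 3. For the lower bound, the 4 vertices {0, 1, 5, 7} are pairwise adjacent, and any tree decomposition puts a clique entirely inside one bag — forcing width ≥ 3. Hence tw(G) = 3 exactly.

Treewidth 3.
Bags: B1 = {0, 2, 6, 7}  B2 = {0, 2, 5, 7}  B3 = {0, 4, 6, 7}  B4 = {0, 2, 3, 7}  B5 = {0, 1, 5, 7}
Tree: B1–B2, B1–B3, B2–B4, B2–B5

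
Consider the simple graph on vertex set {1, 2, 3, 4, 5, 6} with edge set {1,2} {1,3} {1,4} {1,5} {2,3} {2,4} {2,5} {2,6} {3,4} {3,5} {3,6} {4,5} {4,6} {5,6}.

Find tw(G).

4

A width-4 tree decomposition is:
Bags: B1 = {2, 3, 4, 5, 6}  B2 = {1, 2, 3, 4, 5}
Tree: B1–B2
Every bag has size at most 5, so the width is 5 − 1 = 4 and tw(G) ≤ 4. For the lower bound, the 5 vertices {1, 2, 3, 4, 5} are pairwise adjacent, and any tree decomposition puts a clique entirely inside one bag — forcing width ≥ 4. The upper and lower bounds meet at 4, so that is the treewidth.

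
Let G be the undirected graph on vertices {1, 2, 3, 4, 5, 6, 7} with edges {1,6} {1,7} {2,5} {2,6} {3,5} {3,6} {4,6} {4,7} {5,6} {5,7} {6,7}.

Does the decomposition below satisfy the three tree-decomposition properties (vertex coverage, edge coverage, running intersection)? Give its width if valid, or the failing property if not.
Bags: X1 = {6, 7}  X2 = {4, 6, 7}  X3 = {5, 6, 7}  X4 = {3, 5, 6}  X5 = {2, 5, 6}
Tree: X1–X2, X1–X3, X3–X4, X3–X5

No — vertex 1 appears in no bag.

A tree decomposition must satisfy three properties: every vertex lies in some bag; for every edge, both endpoints lie together in some bag; and for every vertex, the bags containing it form a connected subtree. Here vertex 1 appears in no bag, so the decomposition is invalid.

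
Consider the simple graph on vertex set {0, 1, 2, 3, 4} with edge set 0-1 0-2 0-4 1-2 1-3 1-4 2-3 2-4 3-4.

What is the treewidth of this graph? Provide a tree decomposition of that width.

Treewidth 3.
One such decomposition:
Bags: B1 = {0, 1, 2, 4}  B2 = {1, 2, 3, 4}
Tree: B1–B2

The largest bag has 4 vertices, giving width 3; this decomposition certifies tw(G) ≤ 3. For the lower bound, the 4 vertices {0, 1, 2, 4} are pairwise adjacent, and any tree decomposition puts a clique entirely inside one bag — forcing width ≥ 3. Hence tw(G) = 3 exactly.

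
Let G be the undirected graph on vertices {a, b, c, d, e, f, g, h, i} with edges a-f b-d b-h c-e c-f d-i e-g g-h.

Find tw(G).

1

A width-1 tree decomposition is:
Bags: B1 = {a, f}  B2 = {c, f}  B3 = {c, e}  B4 = {e, g}  B5 = {g, h}  B6 = {b, h}  B7 = {b, d}  B8 = {d, i}
Tree: B1–B2, B2–B3, B3–B4, B4–B5, B5–B6, B6–B7, B7–B8
Each bag holds 2 vertices, so the decomposition has width 1, which upper-bounds the treewidth. Any graph with an edge has treewidth ≥ 1, and G has the edge a–f. Hence tw(G) = 1 exactly.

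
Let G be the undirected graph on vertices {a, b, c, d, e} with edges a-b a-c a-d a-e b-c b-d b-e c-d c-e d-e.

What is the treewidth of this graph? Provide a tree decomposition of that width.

Treewidth 4.
One such decomposition:
Bags: B1 = {a, b, c, d, e}
Tree: (single bag)

A single bag containing all 5 vertices is trivially a valid decomposition of width 4. For the lower bound, the 5 vertices {a, b, c, d, e} are pairwise adjacent, and any tree decomposition puts a clique entirely inside one bag — forcing width ≥ 4. The upper and lower bounds meet at 4, so that is the treewidth.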